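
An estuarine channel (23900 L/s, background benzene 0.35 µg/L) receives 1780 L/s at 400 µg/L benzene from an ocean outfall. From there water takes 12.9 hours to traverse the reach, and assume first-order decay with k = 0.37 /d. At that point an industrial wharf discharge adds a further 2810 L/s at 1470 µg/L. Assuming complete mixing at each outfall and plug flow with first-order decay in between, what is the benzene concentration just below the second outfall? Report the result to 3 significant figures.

166 µg/L

Flow-weighted average: C = (23900·0.3500 + 1780·400.0) / 25680 = 720400/25680 = 28.05 µg/L; combined flow 25680 L/s.
Applying C = C₀e^(−kt): 28.05 × 0.8197 = 22.99 µg/L.
At the second outfall, C = (25680·22.99 + 2810·1470) / (25680 + 2810) = 165.7 µg/L.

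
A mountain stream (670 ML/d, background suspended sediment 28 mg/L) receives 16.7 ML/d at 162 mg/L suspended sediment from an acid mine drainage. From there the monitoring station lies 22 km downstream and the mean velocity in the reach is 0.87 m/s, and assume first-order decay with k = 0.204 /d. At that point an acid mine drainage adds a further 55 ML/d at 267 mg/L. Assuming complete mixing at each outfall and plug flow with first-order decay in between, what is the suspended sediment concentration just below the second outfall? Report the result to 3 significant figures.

Mixed concentration C = ΣQC/ΣQ = (670.0·28.00 + 16.70·162.0) / 686.7 = 21470/686.7 = 31.26 mg/L; combined flow 686.7 ML/d.
Travel time t = 22·1000 / 0.87 = 25290 s = 7.024 h.
Applying C = C₀e^(−kt): 31.26 × 0.9420 = 29.45 mg/L.
Second outfall: C = (686.7·29.45 + 55.00·267.0)/741.7 = 47.06 mg/L.

47.1 mg/L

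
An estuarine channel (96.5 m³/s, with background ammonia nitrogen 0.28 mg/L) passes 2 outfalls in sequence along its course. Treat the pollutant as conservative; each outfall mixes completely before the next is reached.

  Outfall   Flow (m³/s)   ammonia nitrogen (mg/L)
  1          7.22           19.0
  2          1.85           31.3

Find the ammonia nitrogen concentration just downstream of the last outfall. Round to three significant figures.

After outfall 1: Q = 96.50 + 7.220 = 103.7 m³/s; C = (96.50·0.2800 + 7.220·19.00)/103.7 = 1.583 mg/L.
After outfall 2: Q = 103.7 + 1.850 = 105.6 m³/s; C = (103.7·1.583 + 1.850·31.30)/105.6 = 2.104 mg/L.

2.10 mg/L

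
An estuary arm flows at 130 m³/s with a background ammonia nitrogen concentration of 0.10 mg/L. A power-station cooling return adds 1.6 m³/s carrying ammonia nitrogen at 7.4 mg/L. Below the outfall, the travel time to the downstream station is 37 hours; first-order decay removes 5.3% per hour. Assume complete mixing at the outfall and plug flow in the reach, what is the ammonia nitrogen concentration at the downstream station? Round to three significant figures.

0.0252 mg/L

Conservation of mass: C = (130.0·0.1000 + 1.600·7.400) / 131.6 = 24.84/131.6 = 0.1888 mg/L.
5.3%/h lost → k = −ln(1 − 0.053) = 0.05446 h⁻¹.
After decay, C = 0.1888 × e^(−kt) = 0.1888 × 0.1333 = 0.02517 mg/L.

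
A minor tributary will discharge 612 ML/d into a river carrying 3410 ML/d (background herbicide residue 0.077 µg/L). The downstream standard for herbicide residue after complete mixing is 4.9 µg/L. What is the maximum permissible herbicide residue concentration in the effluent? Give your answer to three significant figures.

31.8 µg/L

At the limit, (Qr·Cr + Qe·Cₑ)/(Qr + Qe) = 4.9:
Cₑ = (4022·4.9 − 3410·0.07700) / 612.0 = 31.77 µg/L.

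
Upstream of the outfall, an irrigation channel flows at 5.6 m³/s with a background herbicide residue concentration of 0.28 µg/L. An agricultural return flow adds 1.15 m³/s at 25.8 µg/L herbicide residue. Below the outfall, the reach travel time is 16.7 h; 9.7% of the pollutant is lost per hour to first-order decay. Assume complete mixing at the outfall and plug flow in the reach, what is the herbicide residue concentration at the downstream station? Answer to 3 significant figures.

Mixed concentration C = ΣQC/ΣQ = (5.600·0.2800 + 1.150·25.80) / 6.750 = 31.24/6.750 = 4.628 µg/L.
9.7%/h lost → k = −ln(1 − 0.097) = 0.1020 h⁻¹.
Decay over the reach: 4.628·exp(−kt) = 4.628·0.1820 = 0.8421 µg/L.

0.842 µg/L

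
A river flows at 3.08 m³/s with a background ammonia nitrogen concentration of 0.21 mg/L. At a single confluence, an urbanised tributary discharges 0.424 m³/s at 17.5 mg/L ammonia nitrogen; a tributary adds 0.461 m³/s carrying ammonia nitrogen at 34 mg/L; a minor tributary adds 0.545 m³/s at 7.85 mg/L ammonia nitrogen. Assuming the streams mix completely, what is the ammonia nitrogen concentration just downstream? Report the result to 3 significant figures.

6.21 mg/L

Conservation of mass: C = (3.080·0.2100 + 0.4240·17.50 + 0.4610·34.00 + 0.5450·7.850) / 4.510 = 28.02/4.510 = 6.213 mg/L.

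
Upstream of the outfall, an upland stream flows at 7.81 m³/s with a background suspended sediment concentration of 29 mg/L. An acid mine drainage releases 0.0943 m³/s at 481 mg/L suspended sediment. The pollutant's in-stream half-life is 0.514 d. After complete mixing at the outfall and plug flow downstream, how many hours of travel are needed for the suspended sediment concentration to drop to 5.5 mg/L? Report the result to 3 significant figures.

After mixing, C = (7.810·29.00 + 0.09430·481.0) / 7.904 = 271.8/7.904 = 34.39 mg/L.
Half-life 0.514 d → k = ln 2 / 0.514 = 1.349 d⁻¹.
34.39·exp(−k·t) = 5.5 → t = ln(34.39/5.5)/k = 117400 s = 32.62 h.

32.6 h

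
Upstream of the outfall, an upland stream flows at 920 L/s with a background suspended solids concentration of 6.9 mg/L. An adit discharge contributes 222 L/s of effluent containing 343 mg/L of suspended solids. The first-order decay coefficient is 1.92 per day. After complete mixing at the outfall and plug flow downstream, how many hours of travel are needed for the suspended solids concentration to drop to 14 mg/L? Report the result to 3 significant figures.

After mixing, C = (920.0·6.900 + 222.0·343.0) / 1142 = 82490/1142 = 72.24 mg/L.
72.24·exp(−k·t) = 14 → t = ln(72.24/14)/k = 73840 s = 20.51 h.

20.5 h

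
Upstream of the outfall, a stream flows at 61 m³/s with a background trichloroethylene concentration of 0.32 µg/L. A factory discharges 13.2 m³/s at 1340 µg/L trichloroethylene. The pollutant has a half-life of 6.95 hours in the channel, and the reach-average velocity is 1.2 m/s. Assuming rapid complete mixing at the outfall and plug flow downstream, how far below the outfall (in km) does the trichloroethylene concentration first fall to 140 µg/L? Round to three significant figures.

Mixed concentration C = ΣQC/ΣQ = (61.00·0.3200 + 13.20·1340) / 74.20 = 17710/74.20 = 238.6 µg/L.
Half-life 6.95 h → k = ln 2 / 6.95 = 0.09973 h⁻¹ = 2.394 d⁻¹.
Set 238.6·exp(−k·t) = 140 → t = ln(238.6/140)/k = 19250 s = 5.348 h.
Distance = v·t = 1.2·19250 = 23100 m = 23.10 km.

23.1 km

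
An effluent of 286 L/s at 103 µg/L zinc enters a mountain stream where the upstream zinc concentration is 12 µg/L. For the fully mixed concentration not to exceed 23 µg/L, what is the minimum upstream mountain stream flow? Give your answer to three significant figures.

Set C_mix = 23: (Q·12.00 + 286.0·103.0) / (Q + 286.0) = 23
→ Q = 286.0·(103.0 − 23)/(23 − 12.00) = 2080 L/s.

2080 L/s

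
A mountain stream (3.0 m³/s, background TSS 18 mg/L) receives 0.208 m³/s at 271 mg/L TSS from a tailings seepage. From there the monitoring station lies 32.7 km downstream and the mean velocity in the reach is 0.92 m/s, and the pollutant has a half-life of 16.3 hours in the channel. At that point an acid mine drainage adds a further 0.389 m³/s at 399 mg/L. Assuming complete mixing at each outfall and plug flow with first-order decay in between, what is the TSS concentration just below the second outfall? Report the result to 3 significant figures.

Flow-weighted average: C = (3.000·18.00 + 0.2080·271.0) / 3.208 = 110.4/3.208 = 34.40 mg/L; combined flow 3.208 m³/s.
Travel time t = 32.7·1000 / 0.92 = 35540 s = 9.873 h.
Half-life 16.3 h → k = ln 2 / 16.3 = 0.04252 h⁻¹ = 1.021 d⁻¹.
First-order decay: C = 34.40·exp(−k·t) = 34.40·0.6571 = 22.61 mg/L.
Second outfall: C = (3.208·22.61 + 0.3890·399.0)/3.597 = 63.31 mg/L.

63.3 mg/L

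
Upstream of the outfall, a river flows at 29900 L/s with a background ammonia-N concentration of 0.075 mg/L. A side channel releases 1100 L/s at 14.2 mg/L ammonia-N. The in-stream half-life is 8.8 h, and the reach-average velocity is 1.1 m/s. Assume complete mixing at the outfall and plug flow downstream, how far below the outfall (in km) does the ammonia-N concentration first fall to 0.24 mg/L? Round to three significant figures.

After mixing, C = (29900·0.07500 + 1100·14.20) / 31000 = 17860/31000 = 0.5762 mg/L.
Half-life 8.8 h → k = ln 2 / 8.8 = 0.07877 h⁻¹ = 1.890 d⁻¹.
Set 0.5762·exp(−k·t) = 0.24 → t = ln(0.5762/0.24)/k = 40030 s = 11.12 h.
Distance = v·t = 1.1·40030 = 44030 m = 44.03 km.

44.0 km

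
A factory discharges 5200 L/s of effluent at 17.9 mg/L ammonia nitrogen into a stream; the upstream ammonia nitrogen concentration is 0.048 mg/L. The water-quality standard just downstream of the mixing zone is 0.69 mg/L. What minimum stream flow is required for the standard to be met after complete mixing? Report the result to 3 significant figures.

139000 L/s

Set C_mix = 0.69: (Q·0.04800 + 5200·17.90) / (Q + 5200) = 0.69
→ Q = 5200·(17.90 − 0.69)/(0.69 − 0.04800) = 139400 L/s.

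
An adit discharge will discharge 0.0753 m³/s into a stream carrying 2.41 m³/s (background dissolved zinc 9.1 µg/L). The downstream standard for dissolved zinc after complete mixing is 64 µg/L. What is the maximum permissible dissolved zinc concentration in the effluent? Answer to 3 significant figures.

At the limit, (Qr·Cr + Qe·Cₑ)/(Qr + Qe) = 64:
Cₑ = (2.485·64 − 2.410·9.100) / 0.07530 = 1821 µg/L.

1820 µg/L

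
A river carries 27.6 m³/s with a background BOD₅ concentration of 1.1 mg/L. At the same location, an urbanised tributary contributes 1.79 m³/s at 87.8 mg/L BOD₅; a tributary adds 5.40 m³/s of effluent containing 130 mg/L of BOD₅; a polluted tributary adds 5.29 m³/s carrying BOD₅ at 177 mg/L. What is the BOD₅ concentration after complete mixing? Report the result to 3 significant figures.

Mass balance: C = (27.60·1.100 + 1.790·87.80 + 5.400·130.0 + 5.290·177.0) / 40.08 = 1826/40.08 = 45.56 mg/L.

45.6 mg/L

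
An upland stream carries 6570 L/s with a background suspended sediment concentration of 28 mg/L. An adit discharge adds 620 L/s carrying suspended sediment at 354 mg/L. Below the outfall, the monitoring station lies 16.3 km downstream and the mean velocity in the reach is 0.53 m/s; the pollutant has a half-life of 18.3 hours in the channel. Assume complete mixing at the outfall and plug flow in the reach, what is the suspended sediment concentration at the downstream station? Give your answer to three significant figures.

40.6 mg/L

Mass balance: C = (6570·28.00 + 620.0·354.0) / 7190 = 403400/7190 = 56.11 mg/L.
Travel time t = 16.3·1000 / 0.53 = 30750 s = 8.543 h.
Half-life 18.3 h → k = ln 2 / 18.3 = 0.03788 h⁻¹ = 0.9090 d⁻¹.
After decay, C = 56.11 × e^(−kt) = 56.11 × 0.7236 = 40.60 mg/L.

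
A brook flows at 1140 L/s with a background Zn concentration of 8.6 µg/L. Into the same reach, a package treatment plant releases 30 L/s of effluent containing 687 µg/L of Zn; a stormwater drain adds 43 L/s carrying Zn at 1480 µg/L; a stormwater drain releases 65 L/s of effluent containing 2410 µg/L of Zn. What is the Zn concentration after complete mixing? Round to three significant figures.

196 µg/L

Mass balance: C = (1140·8.600 + 30.00·687.0 + 43.00·1480 + 65.00·2410) / 1278 = 250700/1278 = 196.2 µg/L.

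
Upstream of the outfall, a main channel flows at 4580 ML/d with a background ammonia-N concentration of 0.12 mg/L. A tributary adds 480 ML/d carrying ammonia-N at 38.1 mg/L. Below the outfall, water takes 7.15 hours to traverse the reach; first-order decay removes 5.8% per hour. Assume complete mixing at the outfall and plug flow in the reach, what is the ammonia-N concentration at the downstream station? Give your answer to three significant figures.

Flow-weighted average: C = (4580·0.1200 + 480.0·38.10) / 5060 = 18840/5060 = 3.723 mg/L.
5.8%/h lost → k = −ln(1 − 0.058) = 0.05975 h⁻¹.
First-order decay: C = 3.723·exp(−k·t) = 3.723·0.6523 = 2.429 mg/L.

2.43 mg/L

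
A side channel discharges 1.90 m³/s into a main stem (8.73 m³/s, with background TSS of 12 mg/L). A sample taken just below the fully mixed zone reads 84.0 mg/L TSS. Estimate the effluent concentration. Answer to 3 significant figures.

Mass balance: 8.730·12.00 + 1.900·Cₑ = 10.63·84.00
→ Cₑ = (10.63·84.00 − 8.730·12.00) / 1.900 = 414.8 mg/L.

415 mg/L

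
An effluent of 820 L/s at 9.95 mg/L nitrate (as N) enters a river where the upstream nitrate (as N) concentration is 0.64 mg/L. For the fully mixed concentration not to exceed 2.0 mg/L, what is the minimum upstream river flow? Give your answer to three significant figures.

Set C_mix = 2.0: (Q·0.6400 + 820.0·9.950) / (Q + 820.0) = 2.0
→ Q = 820.0·(9.950 − 2.0)/(2.0 − 0.6400) = 4793 L/s.

4790 L/s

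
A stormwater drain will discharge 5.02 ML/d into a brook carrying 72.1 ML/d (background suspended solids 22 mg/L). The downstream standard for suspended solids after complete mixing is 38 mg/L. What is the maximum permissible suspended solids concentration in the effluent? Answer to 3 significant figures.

At the limit, (Qr·Cr + Qe·Cₑ)/(Qr + Qe) = 38:
Cₑ = (77.12·38 − 72.10·22.00) / 5.020 = 267.8 mg/L.

268 mg/L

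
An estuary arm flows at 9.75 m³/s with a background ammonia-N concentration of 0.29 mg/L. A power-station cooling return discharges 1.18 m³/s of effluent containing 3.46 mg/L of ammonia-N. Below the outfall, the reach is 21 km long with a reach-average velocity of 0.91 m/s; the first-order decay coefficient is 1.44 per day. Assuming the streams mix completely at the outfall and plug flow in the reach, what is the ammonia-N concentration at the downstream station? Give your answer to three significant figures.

After mixing, C = (9.750·0.2900 + 1.180·3.460) / 10.93 = 6.910/10.93 = 0.6322 mg/L.
Travel time t = 21·1000 / 0.91 = 23080 s = 6.410 h.
First-order decay: C = 0.6322·exp(−k·t) = 0.6322·0.6807 = 0.4304 mg/L.

0.430 mg/L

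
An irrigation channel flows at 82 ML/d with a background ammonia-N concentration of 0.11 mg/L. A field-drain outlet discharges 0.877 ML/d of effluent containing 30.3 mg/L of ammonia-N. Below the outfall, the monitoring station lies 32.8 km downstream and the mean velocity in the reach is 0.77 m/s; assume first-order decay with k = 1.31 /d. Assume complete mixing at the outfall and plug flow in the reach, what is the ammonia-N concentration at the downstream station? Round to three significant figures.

0.225 mg/L

Flow-weighted average: C = (82.00·0.1100 + 0.8770·30.30) / 82.88 = 35.59/82.88 = 0.4295 mg/L.
Travel time t = 32.8·1000 / 0.77 = 42600 s = 11.83 h.
Decay over the reach: 0.4295·exp(−kt) = 0.4295·0.5242 = 0.2251 mg/L.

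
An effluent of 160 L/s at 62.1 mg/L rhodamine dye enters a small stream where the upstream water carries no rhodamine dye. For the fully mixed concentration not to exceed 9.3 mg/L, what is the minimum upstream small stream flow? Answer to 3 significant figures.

Set C_mix = 9.3: (Q·0 + 160.0·62.10) / (Q + 160.0) = 9.3
→ Q = 160.0·(62.10 − 9.3)/(9.3 − 0) = 908.4 L/s.

908 L/s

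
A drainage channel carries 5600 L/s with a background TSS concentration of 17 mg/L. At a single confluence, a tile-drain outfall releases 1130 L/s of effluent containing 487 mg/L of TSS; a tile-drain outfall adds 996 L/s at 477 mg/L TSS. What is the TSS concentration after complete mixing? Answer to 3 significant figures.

145 mg/L

Conservation of mass: C = (5600·17.00 + 1130·487.0 + 996.0·477.0) / 7726 = 1121000/7726 = 145.0 mg/L.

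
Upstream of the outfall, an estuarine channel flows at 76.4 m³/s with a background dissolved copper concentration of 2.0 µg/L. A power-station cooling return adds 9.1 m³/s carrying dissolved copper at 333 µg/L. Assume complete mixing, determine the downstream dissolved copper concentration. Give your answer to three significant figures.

Mass balance: C = (76.40·2.000 + 9.100·333.0) / 85.50 = 3183/85.50 = 37.23 µg/L.

37.2 µg/L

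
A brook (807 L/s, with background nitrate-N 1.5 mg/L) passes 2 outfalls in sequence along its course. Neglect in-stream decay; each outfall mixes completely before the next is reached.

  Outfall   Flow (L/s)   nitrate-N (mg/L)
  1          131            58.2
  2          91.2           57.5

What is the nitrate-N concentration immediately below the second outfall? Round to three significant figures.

13.7 mg/L

Below outfall 1: Q → 938.0 L/s, C = (807.0·1.500 + 131.0·58.20)/938.0 = 9.419 mg/L.
Below outfall 2: Q → 1029 L/s, C = (938.0·9.419 + 91.20·57.50)/1029 = 13.68 mg/L.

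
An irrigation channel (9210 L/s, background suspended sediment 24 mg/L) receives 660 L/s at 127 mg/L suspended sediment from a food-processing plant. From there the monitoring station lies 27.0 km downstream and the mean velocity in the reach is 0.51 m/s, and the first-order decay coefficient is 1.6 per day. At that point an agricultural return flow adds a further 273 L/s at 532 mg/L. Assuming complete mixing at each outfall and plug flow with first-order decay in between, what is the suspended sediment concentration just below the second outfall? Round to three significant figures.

After mixing, C = (9210·24.00 + 660.0·127.0) / 9870 = 304900/9870 = 30.89 mg/L; combined flow 9870 L/s.
Travel time t = 27.0·1000 / 0.51 = 52940 s = 14.71 h.
After decay, C = 30.89 × e^(−kt) = 30.89 × 0.3752 = 11.59 mg/L.
Second outfall: C = (9870·11.59 + 273.0·532.0)/10140 = 25.59 mg/L.

25.6 mg/L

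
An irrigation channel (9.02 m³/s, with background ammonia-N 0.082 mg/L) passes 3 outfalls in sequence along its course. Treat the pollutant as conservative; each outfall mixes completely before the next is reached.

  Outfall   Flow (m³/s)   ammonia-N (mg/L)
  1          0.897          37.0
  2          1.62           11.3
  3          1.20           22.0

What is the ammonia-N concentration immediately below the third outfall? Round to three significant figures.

After outfall 1: Q = 9.020 + 0.8970 = 9.917 m³/s; C = (9.020·0.08200 + 0.8970·37.00)/9.917 = 3.421 mg/L.
After outfall 2: Q = 9.917 + 1.620 = 11.54 m³/s; C = (9.917·3.421 + 1.620·11.30)/11.54 = 4.528 mg/L.
After outfall 3: Q = 11.54 + 1.200 = 12.74 m³/s; C = (11.54·4.528 + 1.200·22.00)/12.74 = 6.174 mg/L.

6.17 mg/L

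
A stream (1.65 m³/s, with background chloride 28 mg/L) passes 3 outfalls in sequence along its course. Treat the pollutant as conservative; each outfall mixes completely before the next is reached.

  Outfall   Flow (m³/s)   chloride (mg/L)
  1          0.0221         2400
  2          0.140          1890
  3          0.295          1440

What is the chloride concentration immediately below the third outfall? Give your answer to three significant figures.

374 mg/L

Outfall 1: combined Q = 1.672 m³/s; C = (1.650·28.00 + 0.02210·2400)/1.672 = 59.35 mg/L.
Outfall 2: combined Q = 1.812 m³/s; C = (1.672·59.35 + 0.1400·1890)/1.812 = 200.8 mg/L.
Outfall 3: combined Q = 2.107 m³/s; C = (1.812·200.8 + 0.2950·1440)/2.107 = 374.3 mg/L.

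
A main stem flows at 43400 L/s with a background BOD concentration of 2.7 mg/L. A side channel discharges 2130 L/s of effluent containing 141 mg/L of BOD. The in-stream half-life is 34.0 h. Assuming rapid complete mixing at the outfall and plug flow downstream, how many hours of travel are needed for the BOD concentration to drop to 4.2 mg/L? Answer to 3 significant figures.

38.3 h

Mass balance: C = (43400·2.700 + 2130·141.0) / 45530 = 417500/45530 = 9.170 mg/L.
Half-life 34.0 h → k = ln 2 / 34.0 = 0.02039 h⁻¹ = 0.4893 d⁻¹.
9.170·exp(−k·t) = 4.2 → t = ln(9.170/4.2)/k = 137900 s = 38.30 h.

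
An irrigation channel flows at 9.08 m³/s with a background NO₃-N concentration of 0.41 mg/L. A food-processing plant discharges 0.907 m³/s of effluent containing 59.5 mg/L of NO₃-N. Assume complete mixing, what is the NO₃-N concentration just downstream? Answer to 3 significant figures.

Conservation of mass: C = (9.080·0.4100 + 0.9070·59.50) / 9.987 = 57.69/9.987 = 5.776 mg/L.

5.78 mg/L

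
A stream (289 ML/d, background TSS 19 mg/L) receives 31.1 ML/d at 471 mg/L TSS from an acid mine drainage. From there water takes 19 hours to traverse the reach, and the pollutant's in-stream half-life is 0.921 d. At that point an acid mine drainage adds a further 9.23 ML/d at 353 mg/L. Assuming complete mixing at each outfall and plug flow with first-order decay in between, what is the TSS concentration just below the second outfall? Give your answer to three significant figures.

Flow-weighted average: C = (289.0·19.00 + 31.10·471.0) / 320.1 = 20140/320.1 = 62.92 mg/L; combined flow 320.1 ML/d.
Half-life 0.921 d → k = ln 2 / 0.921 = 0.7526 d⁻¹.
Decay over the reach: 62.92·exp(−kt) = 62.92·0.5511 = 34.67 mg/L.
At the second outfall, C = (320.1·34.67 + 9.230·353.0) / (320.1 + 9.230) = 43.60 mg/L.

43.6 mg/L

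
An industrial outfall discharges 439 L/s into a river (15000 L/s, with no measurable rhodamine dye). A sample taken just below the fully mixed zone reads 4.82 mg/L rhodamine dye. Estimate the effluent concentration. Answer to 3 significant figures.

170 mg/L

Mass balance: 15000·0 + 439.0·Cₑ = 15440·4.820
→ Cₑ = (15440·4.820 − 15000·0) / 439.0 = 169.5 mg/L.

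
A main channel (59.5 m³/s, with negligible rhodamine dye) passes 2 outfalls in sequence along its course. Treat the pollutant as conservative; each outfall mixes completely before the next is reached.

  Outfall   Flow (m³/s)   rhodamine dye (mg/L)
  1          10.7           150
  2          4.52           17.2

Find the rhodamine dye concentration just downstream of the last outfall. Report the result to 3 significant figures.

After outfall 1: Q = 59.50 + 10.70 = 70.20 m³/s; C = (59.50·0 + 10.70·150.0)/70.20 = 22.86 mg/L.
After outfall 2: Q = 70.20 + 4.520 = 74.72 m³/s; C = (70.20·22.86 + 4.520·17.20)/74.72 = 22.52 mg/L.

22.5 mg/L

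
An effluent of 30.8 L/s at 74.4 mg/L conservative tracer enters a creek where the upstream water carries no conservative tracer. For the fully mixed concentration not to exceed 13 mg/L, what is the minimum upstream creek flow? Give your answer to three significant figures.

Set C_mix = 13: (Q·0 + 30.80·74.40) / (Q + 30.80) = 13
→ Q = 30.80·(74.40 − 13)/(13 − 0) = 145.5 L/s.

145 L/s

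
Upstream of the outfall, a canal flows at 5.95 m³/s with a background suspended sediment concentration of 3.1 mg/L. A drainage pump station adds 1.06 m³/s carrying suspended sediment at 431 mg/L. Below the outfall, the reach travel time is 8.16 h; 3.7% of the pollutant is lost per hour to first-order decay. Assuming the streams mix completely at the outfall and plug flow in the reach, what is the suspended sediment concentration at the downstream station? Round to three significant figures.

49.8 mg/L

Flow-weighted average: C = (5.950·3.100 + 1.060·431.0) / 7.010 = 475.3/7.010 = 67.80 mg/L.
3.7%/h lost → k = −ln(1 − 0.037) = 0.03770 h⁻¹.
Decay over the reach: 67.80·exp(−kt) = 67.80·0.7352 = 49.85 mg/L.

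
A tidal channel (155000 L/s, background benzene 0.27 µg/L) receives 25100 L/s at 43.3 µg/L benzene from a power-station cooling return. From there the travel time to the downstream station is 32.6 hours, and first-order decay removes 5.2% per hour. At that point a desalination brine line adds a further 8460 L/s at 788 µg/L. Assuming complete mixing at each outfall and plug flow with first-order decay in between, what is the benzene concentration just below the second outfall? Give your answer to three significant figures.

36.4 µg/L

Mixed concentration C = ΣQC/ΣQ = (155000·0.2700 + 25100·43.30) / 180100 = 1129000/180100 = 6.267 µg/L; combined flow 180100 L/s.
5.2%/h lost → k = −ln(1 − 0.052) = 0.05340 h⁻¹.
First-order decay: C = 6.267·exp(−k·t) = 6.267·0.1754 = 1.099 µg/L.
At the second outfall, C = (180100·1.099 + 8460·788.0) / (180100 + 8460) = 36.40 µg/L.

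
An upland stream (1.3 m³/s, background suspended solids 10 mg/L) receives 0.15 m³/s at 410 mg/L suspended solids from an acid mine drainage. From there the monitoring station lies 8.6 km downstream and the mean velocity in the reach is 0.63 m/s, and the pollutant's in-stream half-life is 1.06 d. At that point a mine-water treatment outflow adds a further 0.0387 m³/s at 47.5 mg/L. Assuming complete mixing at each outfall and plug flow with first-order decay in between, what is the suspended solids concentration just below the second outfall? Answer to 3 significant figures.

46.4 mg/L

Conservation of mass: C = (1.300·10.00 + 0.1500·410.0) / 1.450 = 74.50/1.450 = 51.38 mg/L; combined flow 1.450 m³/s.
Travel time t = 8.6·1000 / 0.63 = 13650 s = 3.792 h.
Half-life 1.06 d → k = ln 2 / 1.06 = 0.6539 d⁻¹.
Applying C = C₀e^(−kt): 51.38 × 0.9018 = 46.34 mg/L.
Second outfall: C = (1.450·46.34 + 0.03870·47.50)/1.489 = 46.37 mg/L.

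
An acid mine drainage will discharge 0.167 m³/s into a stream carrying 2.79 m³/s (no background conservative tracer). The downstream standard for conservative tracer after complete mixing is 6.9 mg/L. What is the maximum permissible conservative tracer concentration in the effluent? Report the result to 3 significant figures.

At the limit, (Qr·Cr + Qe·Cₑ)/(Qr + Qe) = 6.9:
Cₑ = (2.957·6.9 − 2.790·0) / 0.1670 = 122.2 mg/L.

122 mg/L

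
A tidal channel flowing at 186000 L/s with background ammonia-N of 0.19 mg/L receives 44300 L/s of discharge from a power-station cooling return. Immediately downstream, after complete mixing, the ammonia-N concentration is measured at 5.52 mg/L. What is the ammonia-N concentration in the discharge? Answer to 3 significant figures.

27.9 mg/L

Mass balance: 186000·0.1900 + 44300·Cₑ = 230300·5.520
→ Cₑ = (230300·5.520 − 186000·0.1900) / 44300 = 27.90 mg/L.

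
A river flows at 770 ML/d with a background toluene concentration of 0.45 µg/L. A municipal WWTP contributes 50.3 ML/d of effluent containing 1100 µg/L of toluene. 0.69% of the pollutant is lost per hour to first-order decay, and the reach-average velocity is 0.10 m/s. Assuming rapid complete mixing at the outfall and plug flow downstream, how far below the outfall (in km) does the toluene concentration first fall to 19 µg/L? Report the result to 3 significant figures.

66.2 km

Mixed concentration C = ΣQC/ΣQ = (770.0·0.4500 + 50.30·1100) / 820.3 = 55680/820.3 = 67.87 µg/L.
0.69%/h lost → k = −ln(1 − 0.0069) = 0.006924 h⁻¹.
Set 67.87·exp(−k·t) = 19 → t = ln(67.87/19)/k = 662000 s = 183.9 h.
Distance = v·t = 0.10·662000 = 66200 m = 66.20 km.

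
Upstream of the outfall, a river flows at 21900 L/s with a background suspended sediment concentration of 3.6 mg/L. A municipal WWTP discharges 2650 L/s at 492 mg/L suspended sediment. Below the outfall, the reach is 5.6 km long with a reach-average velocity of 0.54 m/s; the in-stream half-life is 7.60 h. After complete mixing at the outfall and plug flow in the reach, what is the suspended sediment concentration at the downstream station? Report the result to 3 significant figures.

Mixed concentration C = ΣQC/ΣQ = (21900·3.600 + 2650·492.0) / 24550 = 1383000/24550 = 56.32 mg/L.
Travel time t = 5.6·1000 / 0.54 = 10370 s = 2.881 h.
Half-life 7.60 h → k = ln 2 / 7.60 = 0.09120 h⁻¹ = 2.189 d⁻¹.
Applying C = C₀e^(−kt): 56.32 × 0.7690 = 43.31 mg/L.

43.3 mg/L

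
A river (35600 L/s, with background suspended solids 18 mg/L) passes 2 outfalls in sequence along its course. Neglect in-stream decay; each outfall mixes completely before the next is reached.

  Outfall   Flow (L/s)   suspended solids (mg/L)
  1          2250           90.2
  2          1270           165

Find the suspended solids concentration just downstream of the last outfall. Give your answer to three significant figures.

Below outfall 1: Q → 37850 L/s, C = (35600·18.00 + 2250·90.20)/37850 = 22.29 mg/L.
Below outfall 2: Q → 39120 L/s, C = (37850·22.29 + 1270·165.0)/39120 = 26.92 mg/L.

26.9 mg/L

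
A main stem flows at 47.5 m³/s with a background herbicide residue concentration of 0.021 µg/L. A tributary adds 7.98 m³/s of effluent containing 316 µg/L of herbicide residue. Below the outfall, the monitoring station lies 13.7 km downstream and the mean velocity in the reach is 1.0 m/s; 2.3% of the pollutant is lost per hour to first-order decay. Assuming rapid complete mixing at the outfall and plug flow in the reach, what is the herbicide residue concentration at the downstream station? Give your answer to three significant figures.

Mass balance: C = (47.50·0.02100 + 7.980·316.0) / 55.48 = 2523/55.48 = 45.47 µg/L.
Travel time t = 13.7·1000 / 1.0 = 13700 s = 3.806 h.
2.3%/h lost → k = −ln(1 − 0.023) = 0.02327 h⁻¹.
Decay over the reach: 45.47·exp(−kt) = 45.47·0.9153 = 41.62 µg/L.

41.6 µg/L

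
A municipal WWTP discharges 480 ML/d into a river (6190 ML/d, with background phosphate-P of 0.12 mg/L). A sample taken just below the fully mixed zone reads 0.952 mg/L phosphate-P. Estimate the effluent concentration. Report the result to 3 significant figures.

Mass balance: 6190·0.1200 + 480.0·Cₑ = 6670·0.9520
→ Cₑ = (6670·0.9520 − 6190·0.1200) / 480.0 = 11.68 mg/L.

11.7 mg/L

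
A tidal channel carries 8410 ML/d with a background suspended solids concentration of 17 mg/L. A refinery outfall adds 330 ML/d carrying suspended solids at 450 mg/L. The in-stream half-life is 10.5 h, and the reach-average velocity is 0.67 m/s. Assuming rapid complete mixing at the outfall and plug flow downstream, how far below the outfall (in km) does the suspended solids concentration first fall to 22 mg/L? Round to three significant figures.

15.2 km

Conservation of mass: C = (8410·17.00 + 330.0·450.0) / 8740 = 291500/8740 = 33.35 mg/L.
Half-life 10.5 h → k = ln 2 / 10.5 = 0.06601 h⁻¹ = 1.584 d⁻¹.
Set 33.35·exp(−k·t) = 22 → t = ln(33.35/22)/k = 22690 s = 6.301 h.
Distance = v·t = 0.67·22690 = 15200 m = 15.20 km.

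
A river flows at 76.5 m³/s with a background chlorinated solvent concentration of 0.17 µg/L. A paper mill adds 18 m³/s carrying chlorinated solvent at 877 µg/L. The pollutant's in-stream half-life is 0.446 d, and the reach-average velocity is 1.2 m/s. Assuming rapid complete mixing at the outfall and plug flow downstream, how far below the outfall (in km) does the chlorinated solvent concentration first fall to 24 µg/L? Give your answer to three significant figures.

Conservation of mass: C = (76.50·0.1700 + 18.00·877.0) / 94.50 = 15800/94.50 = 167.2 µg/L.
Half-life 0.446 d → k = ln 2 / 0.446 = 1.554 d⁻¹.
Set 167.2·exp(−k·t) = 24 → t = ln(167.2/24)/k = 107900 s = 29.97 h.
Distance = v·t = 1.2·107900 = 129500 m = 129.5 km.

129 km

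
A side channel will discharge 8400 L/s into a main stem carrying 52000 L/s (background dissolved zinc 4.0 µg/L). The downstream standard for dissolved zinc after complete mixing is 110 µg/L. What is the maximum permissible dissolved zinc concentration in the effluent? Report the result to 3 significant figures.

At the limit, (Qr·Cr + Qe·Cₑ)/(Qr + Qe) = 110:
Cₑ = (60400·110 − 52000·4.000) / 8400 = 766.2 µg/L.

766 µg/L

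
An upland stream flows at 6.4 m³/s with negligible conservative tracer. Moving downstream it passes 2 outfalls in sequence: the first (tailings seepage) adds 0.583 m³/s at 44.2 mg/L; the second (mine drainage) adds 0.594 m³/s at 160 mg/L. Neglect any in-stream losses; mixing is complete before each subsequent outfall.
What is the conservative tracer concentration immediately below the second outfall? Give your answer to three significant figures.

15.9 mg/L

Outfall 1: combined Q = 6.983 m³/s; C = (6.400·0 + 0.5830·44.20)/6.983 = 3.690 mg/L.
Outfall 2: combined Q = 7.577 m³/s; C = (6.983·3.690 + 0.5940·160.0)/7.577 = 15.94 mg/L.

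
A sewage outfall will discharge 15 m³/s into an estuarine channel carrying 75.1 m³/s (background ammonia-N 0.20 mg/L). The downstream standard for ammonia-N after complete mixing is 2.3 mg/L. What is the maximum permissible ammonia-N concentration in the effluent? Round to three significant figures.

At the limit, (Qr·Cr + Qe·Cₑ)/(Qr + Qe) = 2.3:
Cₑ = (90.10·2.3 − 75.10·0.2000) / 15.00 = 12.81 mg/L.

12.8 mg/L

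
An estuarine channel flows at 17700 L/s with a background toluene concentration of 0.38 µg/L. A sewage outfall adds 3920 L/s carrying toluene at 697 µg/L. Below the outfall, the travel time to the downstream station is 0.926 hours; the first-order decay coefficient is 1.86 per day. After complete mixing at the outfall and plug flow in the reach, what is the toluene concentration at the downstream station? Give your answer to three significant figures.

118 µg/L

Mixed concentration C = ΣQC/ΣQ = (17700·0.3800 + 3920·697.0) / 21620 = 2739000/21620 = 126.7 µg/L.
Decay over the reach: 126.7·exp(−kt) = 126.7·0.9307 = 117.9 µg/L.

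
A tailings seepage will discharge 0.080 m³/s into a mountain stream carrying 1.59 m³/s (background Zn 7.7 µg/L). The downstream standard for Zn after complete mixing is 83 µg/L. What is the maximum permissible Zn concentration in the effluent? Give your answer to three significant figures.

At the limit, (Qr·Cr + Qe·Cₑ)/(Qr + Qe) = 83:
Cₑ = (1.670·83 − 1.590·7.700) / 0.08000 = 1580 µg/L.

1580 µg/L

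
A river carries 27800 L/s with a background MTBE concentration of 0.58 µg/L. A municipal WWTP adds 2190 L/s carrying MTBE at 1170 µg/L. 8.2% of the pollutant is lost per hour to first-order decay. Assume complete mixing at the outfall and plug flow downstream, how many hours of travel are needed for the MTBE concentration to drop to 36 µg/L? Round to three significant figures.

Mass balance: C = (27800·0.5800 + 2190·1170) / 29990 = 2578000/29990 = 85.98 µg/L.
8.2%/h lost → k = −ln(1 − 0.082) = 0.08556 h⁻¹.
85.98·exp(−k·t) = 36 → t = ln(85.98/36)/k = 36630 s = 10.17 h.

10.2 h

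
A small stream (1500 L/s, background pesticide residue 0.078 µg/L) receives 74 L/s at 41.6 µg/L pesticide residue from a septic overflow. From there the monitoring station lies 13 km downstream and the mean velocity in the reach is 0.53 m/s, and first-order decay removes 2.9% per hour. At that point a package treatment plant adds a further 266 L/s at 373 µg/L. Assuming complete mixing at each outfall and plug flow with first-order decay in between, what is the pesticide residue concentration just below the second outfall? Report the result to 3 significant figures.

55.3 µg/L

After mixing, C = (1500·0.07800 + 74.00·41.60) / 1574 = 3195/1574 = 2.030 µg/L; combined flow 1574 L/s.
Travel time t = 13·1000 / 0.53 = 24530 s = 6.813 h.
2.9%/h lost → k = −ln(1 − 0.029) = 0.02943 h⁻¹.
Applying C = C₀e^(−kt): 2.030 × 0.8183 = 1.661 µg/L.
At the second outfall, C = (1574·1.661 + 266.0·373.0) / (1574 + 266.0) = 55.34 µg/L.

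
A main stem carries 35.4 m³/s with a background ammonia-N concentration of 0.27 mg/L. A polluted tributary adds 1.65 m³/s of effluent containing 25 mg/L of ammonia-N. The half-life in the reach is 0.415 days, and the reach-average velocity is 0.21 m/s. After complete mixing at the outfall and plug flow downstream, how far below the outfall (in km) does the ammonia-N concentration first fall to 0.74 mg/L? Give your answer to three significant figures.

Flow-weighted average: C = (35.40·0.2700 + 1.650·25.00) / 37.05 = 50.81/37.05 = 1.371 mg/L.
Half-life 0.415 d → k = ln 2 / 0.415 = 1.670 d⁻¹.
Set 1.371·exp(−k·t) = 0.74 → t = ln(1.371/0.74)/k = 31910 s = 8.864 h.
Distance = v·t = 0.21·31910 = 6701 m = 6.701 km.

6.70 km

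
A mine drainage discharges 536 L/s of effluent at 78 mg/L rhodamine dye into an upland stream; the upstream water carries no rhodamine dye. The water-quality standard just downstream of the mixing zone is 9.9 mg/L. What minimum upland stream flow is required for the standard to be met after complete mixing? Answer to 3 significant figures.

Set C_mix = 9.9: (Q·0 + 536.0·78.00) / (Q + 536.0) = 9.9
→ Q = 536.0·(78.00 − 9.9)/(9.9 − 0) = 3687 L/s.

3690 L/s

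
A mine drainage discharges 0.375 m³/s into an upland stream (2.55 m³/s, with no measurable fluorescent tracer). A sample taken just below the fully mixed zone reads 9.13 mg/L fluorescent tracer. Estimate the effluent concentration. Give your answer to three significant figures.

Mass balance: 2.550·0 + 0.3750·Cₑ = 2.925·9.130
→ Cₑ = (2.925·9.130 − 2.550·0) / 0.3750 = 71.21 mg/L.

71.2 mg/L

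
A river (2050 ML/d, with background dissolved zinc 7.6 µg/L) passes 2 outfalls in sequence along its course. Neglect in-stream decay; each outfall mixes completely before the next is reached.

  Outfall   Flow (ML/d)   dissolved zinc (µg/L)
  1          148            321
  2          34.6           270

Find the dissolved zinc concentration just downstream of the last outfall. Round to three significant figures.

32.4 µg/L

Below outfall 1: Q → 2198 ML/d, C = (2050·7.600 + 148.0·321.0)/2198 = 28.70 µg/L.
Below outfall 2: Q → 2233 ML/d, C = (2198·28.70 + 34.60·270.0)/2233 = 32.44 µg/L.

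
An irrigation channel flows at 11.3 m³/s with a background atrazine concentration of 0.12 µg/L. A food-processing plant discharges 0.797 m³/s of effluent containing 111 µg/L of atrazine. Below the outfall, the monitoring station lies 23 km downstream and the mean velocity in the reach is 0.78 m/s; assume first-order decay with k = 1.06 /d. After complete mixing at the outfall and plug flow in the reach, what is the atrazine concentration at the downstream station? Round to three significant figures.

Mass balance: C = (11.30·0.1200 + 0.7970·111.0) / 12.10 = 89.82/12.10 = 7.425 µg/L.
Travel time t = 23·1000 / 0.78 = 29490 s = 8.191 h.
Applying C = C₀e^(−kt): 7.425 × 0.6964 = 5.171 µg/L.

5.17 µg/L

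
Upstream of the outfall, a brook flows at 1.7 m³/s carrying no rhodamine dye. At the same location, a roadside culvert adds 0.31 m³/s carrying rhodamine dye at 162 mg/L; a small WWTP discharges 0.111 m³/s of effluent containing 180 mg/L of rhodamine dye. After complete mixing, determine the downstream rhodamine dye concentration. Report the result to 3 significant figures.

33.1 mg/L

Mass balance: C = (1.700·0 + 0.3100·162.0 + 0.1110·180.0) / 2.121 = 70.20/2.121 = 33.10 mg/L.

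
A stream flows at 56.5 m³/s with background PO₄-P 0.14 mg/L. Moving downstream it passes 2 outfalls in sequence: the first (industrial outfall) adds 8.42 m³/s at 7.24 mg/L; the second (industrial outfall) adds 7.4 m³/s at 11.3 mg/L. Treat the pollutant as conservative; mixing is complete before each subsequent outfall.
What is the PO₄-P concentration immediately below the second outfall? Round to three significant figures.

After outfall 1: Q = 56.50 + 8.420 = 64.92 m³/s; C = (56.50·0.1400 + 8.420·7.240)/64.92 = 1.061 mg/L.
After outfall 2: Q = 64.92 + 7.400 = 72.32 m³/s; C = (64.92·1.061 + 7.400·11.30)/72.32 = 2.109 mg/L.

2.11 mg/L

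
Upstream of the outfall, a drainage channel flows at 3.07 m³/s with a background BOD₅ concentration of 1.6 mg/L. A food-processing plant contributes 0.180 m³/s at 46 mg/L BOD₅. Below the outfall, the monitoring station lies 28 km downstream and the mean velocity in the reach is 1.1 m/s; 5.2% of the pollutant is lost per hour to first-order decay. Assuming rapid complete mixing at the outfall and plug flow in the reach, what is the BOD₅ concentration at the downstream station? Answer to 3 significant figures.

2.78 mg/L

Mixed concentration C = ΣQC/ΣQ = (3.070·1.600 + 0.1800·46.00) / 3.250 = 13.19/3.250 = 4.059 mg/L.
Travel time t = 28·1000 / 1.1 = 25450 s = 7.071 h.
5.2%/h lost → k = −ln(1 − 0.052) = 0.05340 h⁻¹.
Decay over the reach: 4.059·exp(−kt) = 4.059·0.6855 = 2.783 mg/L.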